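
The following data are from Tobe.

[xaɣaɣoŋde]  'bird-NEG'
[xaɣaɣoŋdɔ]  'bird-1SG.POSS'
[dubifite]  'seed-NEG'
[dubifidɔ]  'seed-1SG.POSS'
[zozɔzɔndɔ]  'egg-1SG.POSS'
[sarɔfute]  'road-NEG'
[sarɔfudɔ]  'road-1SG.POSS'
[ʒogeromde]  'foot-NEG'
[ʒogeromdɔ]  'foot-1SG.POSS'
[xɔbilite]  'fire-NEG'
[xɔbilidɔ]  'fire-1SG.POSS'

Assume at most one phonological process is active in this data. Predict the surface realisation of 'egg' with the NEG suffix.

[zozɔzɔnde]

The NEG suffix surfaces as [-de] and [-te], depending on the final segment of the stem.
The 1SG.POSS suffix, which begins with [d], is invariant after every stem; so [d] is not altered by any rule here.
So the underlying form is /-te/, and voiceless stops become voiced after a nasal.
After 'egg', which ends in a nasal, the suffix surfaces as [-de], giving [zozɔzɔnde].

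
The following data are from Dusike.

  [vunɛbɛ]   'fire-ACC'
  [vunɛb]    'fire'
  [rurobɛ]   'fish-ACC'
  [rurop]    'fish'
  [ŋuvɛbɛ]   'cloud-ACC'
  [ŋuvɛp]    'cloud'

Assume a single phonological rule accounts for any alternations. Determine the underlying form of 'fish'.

The stem for 'fish' ends in [b] in [rurobɛ] but [p] in [rurop].
The stem 'fire' ([vunɛbɛ], [vunɛb]) shows [b] unchanged in both environments, so [b] cannot be basic with [p] derived in isolation.
Therefore /p/ is basic and [b] is derived by intervocalic voicing (voiceless stops become voiced between vowels).
So 'fish' = /rurop/.

/rurop/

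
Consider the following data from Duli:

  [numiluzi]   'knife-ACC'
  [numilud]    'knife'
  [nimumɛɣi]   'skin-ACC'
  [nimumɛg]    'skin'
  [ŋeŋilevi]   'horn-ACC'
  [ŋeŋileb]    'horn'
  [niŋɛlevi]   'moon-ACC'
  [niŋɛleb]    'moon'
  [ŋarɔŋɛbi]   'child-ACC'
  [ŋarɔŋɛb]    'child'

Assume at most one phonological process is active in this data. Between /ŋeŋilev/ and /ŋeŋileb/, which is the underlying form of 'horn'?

/ŋeŋilev/

The root 'horn' surfaces as [ŋeŋilevi] and [ŋeŋileb], with a stem-final [v] ~ [b] alternation.
If /b/ were underlying and a rule turned it into [v] before the ACC suffix, 'child' would also alternate; but it has [b] in both [ŋarɔŋɛbi] and [ŋarɔŋɛb].
The underlying segment must be /v/; voiced fricatives become stops word-finally, yielding [b] there.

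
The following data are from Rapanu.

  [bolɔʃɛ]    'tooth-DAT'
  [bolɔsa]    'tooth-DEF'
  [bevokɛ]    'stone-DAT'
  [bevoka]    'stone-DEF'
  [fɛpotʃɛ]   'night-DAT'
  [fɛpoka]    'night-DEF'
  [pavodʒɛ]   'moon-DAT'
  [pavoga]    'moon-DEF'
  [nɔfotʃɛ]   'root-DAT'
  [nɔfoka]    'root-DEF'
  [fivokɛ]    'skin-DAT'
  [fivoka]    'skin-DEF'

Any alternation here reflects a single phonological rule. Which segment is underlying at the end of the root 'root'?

/tʃ/

The root 'root' surfaces as [nɔfotʃɛ] and [nɔfoka], with a stem-final [tʃ] ~ [k] alternation.
Compare 'stone', with invariant [k] in [bevokɛ] and [bevoka]: an analysis with underlying /k/ and a rule producing [tʃ] before the DAT suffix would wrongly predict alternation here too.
The alternation reflects depalatalization: palato-alveolar /tʃ/, /dʒ/ and /ʃ/ become [k], [g] and [s] when no front vowel follows. /tʃ/ is underlying.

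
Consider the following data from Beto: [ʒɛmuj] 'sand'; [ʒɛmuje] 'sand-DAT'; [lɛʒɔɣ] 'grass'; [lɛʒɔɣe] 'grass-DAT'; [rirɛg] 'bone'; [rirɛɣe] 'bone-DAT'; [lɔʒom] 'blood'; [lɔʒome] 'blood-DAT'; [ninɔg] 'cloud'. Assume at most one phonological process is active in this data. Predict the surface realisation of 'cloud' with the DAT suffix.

The root 'bone' surfaces as [rirɛg] and [rirɛɣe], with a stem-final [g] ~ [ɣ] alternation.
If /ɣ/ were underlying and a rule turned it into [g] in isolation, 'grass' would also alternate; but it has [ɣ] in both [lɛʒɔɣ] and [lɛʒɔɣe].
The underlying segment must be /g/; voiced stops become fricatives between vowels, yielding [ɣ] there.
The one attested form of 'cloud', [ninɔg], shows underlying /ninɔg/. Applying the same rule between vowels gives [ninɔɣe].

[ninɔɣe]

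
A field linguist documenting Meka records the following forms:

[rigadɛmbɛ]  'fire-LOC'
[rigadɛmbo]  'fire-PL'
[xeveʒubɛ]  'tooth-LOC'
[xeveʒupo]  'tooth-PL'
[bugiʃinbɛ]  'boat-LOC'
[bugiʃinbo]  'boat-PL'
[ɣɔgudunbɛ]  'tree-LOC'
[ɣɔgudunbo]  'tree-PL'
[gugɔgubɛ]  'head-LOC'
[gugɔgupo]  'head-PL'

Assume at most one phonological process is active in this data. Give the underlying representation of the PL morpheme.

/-po/

The PL morpheme has two allomorphs, [-bo] and [-po].
The LOC suffix, which begins with [b], is invariant after every stem; so [b] is not altered by any rule here.
So the underlying form is /-po/, and voiceless stops become voiced after a nasal.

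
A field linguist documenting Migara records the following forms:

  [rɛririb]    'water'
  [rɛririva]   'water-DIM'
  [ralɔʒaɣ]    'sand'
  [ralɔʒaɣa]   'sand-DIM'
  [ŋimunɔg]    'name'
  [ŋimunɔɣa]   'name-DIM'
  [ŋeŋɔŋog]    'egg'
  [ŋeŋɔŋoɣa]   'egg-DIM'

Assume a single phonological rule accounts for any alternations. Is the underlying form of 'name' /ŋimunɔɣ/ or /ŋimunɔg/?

/ŋimunɔg/

'name' shows [g] ~ [ɣ] at the end of the stem ([ŋimunɔg] vs [ŋimunɔɣa]).
If /ɣ/ were underlying and a rule turned it into [g] in isolation, 'sand' would also alternate; but it has [ɣ] in both [ralɔʒaɣ] and [ralɔʒaɣa].
The alternation reflects intervocalic spirantization: voiced stops become fricatives between vowels. /g/ is underlying.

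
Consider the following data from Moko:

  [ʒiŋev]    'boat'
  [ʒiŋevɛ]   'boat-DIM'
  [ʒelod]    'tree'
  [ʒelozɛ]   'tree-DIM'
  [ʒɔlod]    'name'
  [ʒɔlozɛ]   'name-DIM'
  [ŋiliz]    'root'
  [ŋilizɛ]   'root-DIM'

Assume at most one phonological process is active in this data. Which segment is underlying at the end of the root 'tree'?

In [ʒelod] and [ʒelozɛ] the final segment of 'tree' alternates: [d] ~ [z].
If /z/ were underlying and a rule turned it into [d] in isolation, 'root' would also alternate; but it has [z] in both [ŋiliz] and [ŋilizɛ].
The underlying segment must be /d/; voiced stops become fricatives between vowels, yielding [z] there.

/d/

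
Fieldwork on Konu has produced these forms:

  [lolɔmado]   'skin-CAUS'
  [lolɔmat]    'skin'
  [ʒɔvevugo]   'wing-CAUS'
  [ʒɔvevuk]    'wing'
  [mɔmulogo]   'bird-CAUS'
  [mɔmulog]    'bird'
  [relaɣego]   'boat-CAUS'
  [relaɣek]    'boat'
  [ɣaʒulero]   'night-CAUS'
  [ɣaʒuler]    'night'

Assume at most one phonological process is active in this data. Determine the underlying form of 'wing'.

/ʒɔvevuk/

The stem for 'wing' ends in [g] in [ʒɔvevugo] but [k] in [ʒɔvevuk].
The stem 'bird' ([mɔmulogo], [mɔmulog]) shows [g] unchanged in both environments, so [g] cannot be basic with [k] derived in isolation.
So /k/ is underlying, and a rule of intervocalic voicing — voiceless stops become voiced between vowels — gives [g].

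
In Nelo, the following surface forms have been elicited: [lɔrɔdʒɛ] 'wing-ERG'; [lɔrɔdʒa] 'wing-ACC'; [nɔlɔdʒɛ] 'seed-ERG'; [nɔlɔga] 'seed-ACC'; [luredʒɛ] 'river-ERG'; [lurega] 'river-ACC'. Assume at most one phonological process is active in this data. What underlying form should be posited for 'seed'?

/nɔlɔg/

The stem for 'seed' ends in [dʒ] in [nɔlɔdʒɛ] but [g] in [nɔlɔga].
Compare 'wing', with invariant [dʒ] in [lɔrɔdʒɛ] and [lɔrɔdʒa]: an analysis with underlying /dʒ/ and a rule producing [g] before the ACC suffix would wrongly predict alternation here too.
Therefore /g/ is basic and [dʒ] is derived by palatalization before a front vowel (/g/ becomes palato-alveolar [dʒ] before a front vowel).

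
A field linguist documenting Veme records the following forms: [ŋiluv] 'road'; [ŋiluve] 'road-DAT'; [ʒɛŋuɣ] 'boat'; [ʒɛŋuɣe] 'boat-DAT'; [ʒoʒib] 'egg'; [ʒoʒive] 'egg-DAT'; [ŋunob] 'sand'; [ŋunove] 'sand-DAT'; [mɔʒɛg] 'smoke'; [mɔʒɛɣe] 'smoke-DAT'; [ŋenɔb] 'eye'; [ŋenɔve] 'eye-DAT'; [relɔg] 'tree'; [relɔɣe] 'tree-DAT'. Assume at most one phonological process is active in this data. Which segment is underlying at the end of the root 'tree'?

The root 'tree' surfaces as [relɔg] and [relɔɣe], with a stem-final [g] ~ [ɣ] alternation.
But 'boat' keeps [ɣ] in both environments ([ʒɛŋuɣ], [ʒɛŋuɣe]), so there is no rule changing /ɣ/ to [g] in isolation.
The underlying segment must be /g/; voiced stops become fricatives between vowels, yielding [ɣ] there.

/g/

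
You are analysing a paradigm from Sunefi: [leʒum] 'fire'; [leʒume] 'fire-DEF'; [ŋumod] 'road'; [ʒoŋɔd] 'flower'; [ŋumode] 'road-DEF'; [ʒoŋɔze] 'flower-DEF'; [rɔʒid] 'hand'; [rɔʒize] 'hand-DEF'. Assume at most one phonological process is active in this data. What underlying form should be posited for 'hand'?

/rɔʒiz/

The stem for 'hand' ends in [z] in [rɔʒize] but [d] in [rɔʒid].
Compare 'road', with invariant [d] in [ŋumode] and [ŋumod]: an analysis with underlying /d/ and a rule producing [z] before the DEF suffix would wrongly predict alternation here too.
The underlying segment must be /z/; voiced fricatives become stops word-finally, yielding [d] there.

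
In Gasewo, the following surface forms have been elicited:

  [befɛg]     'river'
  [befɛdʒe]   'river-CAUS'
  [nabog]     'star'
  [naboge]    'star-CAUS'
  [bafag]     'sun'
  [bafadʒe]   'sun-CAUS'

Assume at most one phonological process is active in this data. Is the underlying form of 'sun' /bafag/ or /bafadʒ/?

In [bafag] and [bafadʒe] the final segment of 'sun' alternates: [g] ~ [dʒ].
If /g/ were underlying and a rule turned it into [dʒ] before the CAUS suffix, 'star' would also alternate; but it has [g] in both [nabog] and [naboge].
The underlying segment must be /dʒ/; palato-alveolar /dʒ/ becomes [g] when no front vowel follows, yielding [g] there.

/bafadʒ/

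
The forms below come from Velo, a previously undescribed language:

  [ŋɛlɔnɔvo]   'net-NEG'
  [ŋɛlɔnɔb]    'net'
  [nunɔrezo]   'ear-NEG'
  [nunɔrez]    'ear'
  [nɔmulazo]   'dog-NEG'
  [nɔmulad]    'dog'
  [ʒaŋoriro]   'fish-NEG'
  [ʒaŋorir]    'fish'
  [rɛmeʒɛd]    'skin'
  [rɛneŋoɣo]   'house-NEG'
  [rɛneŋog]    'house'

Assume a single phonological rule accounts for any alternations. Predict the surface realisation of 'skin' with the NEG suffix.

The stem for 'dog' ends in [z] in [nɔmulazo] but [d] in [nɔmulad].
If /z/ were underlying and a rule turned it into [d] in isolation, 'ear' would also alternate; but it has [z] in both [nunɔrezo] and [nunɔrez].
The alternation reflects intervocalic spirantization: voiced stops become fricatives between vowels. /d/ is underlying.
The one attested form of 'skin', [rɛmeʒɛd], shows underlying /rɛmeʒɛd/. Applying the same rule between vowels gives [rɛmeʒɛzo].

[rɛmeʒɛzo]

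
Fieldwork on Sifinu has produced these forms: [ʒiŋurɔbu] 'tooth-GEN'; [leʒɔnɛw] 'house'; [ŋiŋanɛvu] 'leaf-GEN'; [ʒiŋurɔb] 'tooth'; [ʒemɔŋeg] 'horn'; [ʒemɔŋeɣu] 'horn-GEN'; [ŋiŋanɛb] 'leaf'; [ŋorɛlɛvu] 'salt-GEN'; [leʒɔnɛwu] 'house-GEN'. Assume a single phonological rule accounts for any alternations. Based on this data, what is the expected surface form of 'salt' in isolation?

[ŋorɛlɛb]

'leaf' shows [b] ~ [v] at the end of the stem ([ŋiŋanɛb] vs [ŋiŋanɛvu]).
Compare 'tooth', with invariant [b] in [ʒiŋurɔb] and [ʒiŋurɔbu]: an analysis with underlying /b/ and a rule producing [v] before the GEN suffix would wrongly predict alternation here too.
The alternation reflects word-final hardening: voiced fricatives become stops word-finally. /v/ is underlying.
The one attested form of 'salt', [ŋorɛlɛvu], shows underlying /ŋorɛlɛv/. Applying the same rule word-finally gives [ŋorɛlɛb].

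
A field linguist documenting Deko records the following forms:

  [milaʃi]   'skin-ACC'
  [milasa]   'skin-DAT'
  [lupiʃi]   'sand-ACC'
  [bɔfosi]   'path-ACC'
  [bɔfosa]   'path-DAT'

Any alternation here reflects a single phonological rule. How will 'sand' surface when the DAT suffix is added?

The stem for 'skin' ends in [ʃ] in [milaʃi] but [s] in [milasa].
The stem 'path' ([bɔfosi], [bɔfosa]) shows [s] unchanged in both environments, so [s] cannot be basic with [ʃ] derived before the ACC suffix.
So /ʃ/ is underlying, and a rule of depalatalization — palato-alveolar /ʃ/ becomes [s] when no front vowel follows — gives [s].
The one attested form of 'sand', [lupiʃi], shows underlying /lupiʃ/. Applying the same rule when no front vowel follows gives [lupisa].

[lupisa]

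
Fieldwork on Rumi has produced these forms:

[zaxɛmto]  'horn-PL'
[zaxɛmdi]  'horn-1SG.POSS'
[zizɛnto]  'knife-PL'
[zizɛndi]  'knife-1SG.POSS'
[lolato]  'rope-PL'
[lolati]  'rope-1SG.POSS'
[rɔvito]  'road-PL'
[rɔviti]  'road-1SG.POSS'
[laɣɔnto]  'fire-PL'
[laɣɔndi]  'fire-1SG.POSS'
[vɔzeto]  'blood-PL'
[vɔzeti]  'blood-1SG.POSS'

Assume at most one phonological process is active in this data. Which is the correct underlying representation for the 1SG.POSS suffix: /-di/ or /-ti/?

The 1SG.POSS morpheme has two allomorphs, [-di] and [-ti].
The PL suffix, which begins with [t], is invariant after every stem; so [t] is not altered by any rule here.
The 1SG.POSS suffix is therefore /-di/ underlyingly, with post-vocalic devoicing: voiced stops become voiceless after a vowel.

/-di/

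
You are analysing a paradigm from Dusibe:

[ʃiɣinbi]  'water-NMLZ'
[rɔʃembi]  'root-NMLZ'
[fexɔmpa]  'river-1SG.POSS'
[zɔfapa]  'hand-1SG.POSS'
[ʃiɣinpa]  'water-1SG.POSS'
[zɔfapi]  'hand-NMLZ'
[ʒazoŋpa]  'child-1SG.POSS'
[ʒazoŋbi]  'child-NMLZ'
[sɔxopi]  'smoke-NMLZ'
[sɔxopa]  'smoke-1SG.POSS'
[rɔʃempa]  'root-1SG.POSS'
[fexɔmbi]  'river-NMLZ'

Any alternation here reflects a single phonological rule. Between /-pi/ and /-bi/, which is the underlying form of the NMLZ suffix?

The NMLZ morpheme has two allomorphs, [-bi] and [-pi].
The 1SG.POSS suffix, which begins with [p], is invariant after every stem; so [p] is not altered by any rule here.
So the underlying form is /-bi/, and voiced stops become voiceless after a vowel.

/-bi/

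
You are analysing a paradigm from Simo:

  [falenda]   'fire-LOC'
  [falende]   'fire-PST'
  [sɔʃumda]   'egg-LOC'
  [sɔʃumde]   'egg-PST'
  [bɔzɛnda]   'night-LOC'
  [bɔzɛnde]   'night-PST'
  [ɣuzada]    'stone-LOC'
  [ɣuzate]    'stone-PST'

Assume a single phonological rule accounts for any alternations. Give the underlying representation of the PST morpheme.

The PST suffix surfaces as [-de] and [-te], depending on the final segment of the stem.
The LOC suffix, which begins with [d], is invariant after every stem; so [d] is not altered by any rule here.
The PST suffix is therefore /-te/ underlyingly, with post-nasal voicing: voiceless stops become voiced after a nasal.

/-te/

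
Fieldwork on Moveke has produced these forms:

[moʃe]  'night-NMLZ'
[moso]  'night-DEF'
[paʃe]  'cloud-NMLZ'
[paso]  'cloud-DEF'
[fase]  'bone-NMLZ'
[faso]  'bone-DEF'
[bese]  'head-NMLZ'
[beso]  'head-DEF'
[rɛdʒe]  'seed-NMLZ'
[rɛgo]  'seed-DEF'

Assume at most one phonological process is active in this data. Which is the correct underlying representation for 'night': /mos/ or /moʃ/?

/moʃ/

In [moʃe] and [moso] the final segment of 'night' alternates: [ʃ] ~ [s].
Compare 'head', with invariant [s] in [bese] and [beso]: an analysis with underlying /s/ and a rule producing [ʃ] before the NMLZ suffix would wrongly predict alternation here too.
The underlying segment must be /ʃ/; palato-alveolar /dʒ/ and /ʃ/ become [g] and [s] when no front vowel follows, yielding [s] there.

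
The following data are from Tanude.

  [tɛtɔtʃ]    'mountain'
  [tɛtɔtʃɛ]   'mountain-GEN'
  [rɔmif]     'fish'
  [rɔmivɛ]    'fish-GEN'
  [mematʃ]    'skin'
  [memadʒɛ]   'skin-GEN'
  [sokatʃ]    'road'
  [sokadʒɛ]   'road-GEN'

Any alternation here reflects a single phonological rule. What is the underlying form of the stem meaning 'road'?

/sokadʒ/

The stem for 'road' ends in [tʃ] in [sokatʃ] but [dʒ] in [sokadʒɛ].
But 'mountain' keeps [tʃ] in both environments ([tɛtɔtʃ], [tɛtɔtʃɛ]), so there is no rule changing /tʃ/ to [dʒ] before the GEN suffix.
Therefore /dʒ/ is basic and [tʃ] is derived by word-final obstruent devoicing (voiced obstruents become voiceless word-finally).
So 'road' = /sokadʒ/.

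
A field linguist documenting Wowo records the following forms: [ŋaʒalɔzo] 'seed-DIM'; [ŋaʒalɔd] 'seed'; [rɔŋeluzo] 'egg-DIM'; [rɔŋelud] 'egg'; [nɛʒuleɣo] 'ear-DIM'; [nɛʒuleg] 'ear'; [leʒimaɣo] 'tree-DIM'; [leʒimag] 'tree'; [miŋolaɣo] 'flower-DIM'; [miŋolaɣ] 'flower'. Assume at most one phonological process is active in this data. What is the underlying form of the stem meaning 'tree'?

In [leʒimaɣo] and [leʒimag] the final segment of 'tree' alternates: [ɣ] ~ [g].
The stem 'flower' ([miŋolaɣo], [miŋolaɣ]) shows [ɣ] unchanged in both environments, so [ɣ] cannot be basic with [g] derived in isolation.
The alternation reflects intervocalic spirantization: voiced stops become fricatives between vowels. /g/ is underlying.

/leʒimag/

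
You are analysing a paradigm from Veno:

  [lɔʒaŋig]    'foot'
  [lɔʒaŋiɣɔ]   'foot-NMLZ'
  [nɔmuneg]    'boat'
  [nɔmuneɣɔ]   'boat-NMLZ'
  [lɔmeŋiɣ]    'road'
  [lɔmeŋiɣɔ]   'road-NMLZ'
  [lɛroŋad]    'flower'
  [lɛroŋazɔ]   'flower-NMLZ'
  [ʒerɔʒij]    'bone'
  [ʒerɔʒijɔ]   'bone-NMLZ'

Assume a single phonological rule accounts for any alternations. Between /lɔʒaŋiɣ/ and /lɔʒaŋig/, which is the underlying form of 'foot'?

/lɔʒaŋig/

'foot' shows [g] ~ [ɣ] at the end of the stem ([lɔʒaŋig] vs [lɔʒaŋiɣɔ]).
But 'road' keeps [ɣ] in both environments ([lɔmeŋiɣ], [lɔmeŋiɣɔ]), so there is no rule changing /ɣ/ to [g] in isolation.
Therefore /g/ is basic and [ɣ] is derived by intervocalic spirantization (voiced stops become fricatives between vowels).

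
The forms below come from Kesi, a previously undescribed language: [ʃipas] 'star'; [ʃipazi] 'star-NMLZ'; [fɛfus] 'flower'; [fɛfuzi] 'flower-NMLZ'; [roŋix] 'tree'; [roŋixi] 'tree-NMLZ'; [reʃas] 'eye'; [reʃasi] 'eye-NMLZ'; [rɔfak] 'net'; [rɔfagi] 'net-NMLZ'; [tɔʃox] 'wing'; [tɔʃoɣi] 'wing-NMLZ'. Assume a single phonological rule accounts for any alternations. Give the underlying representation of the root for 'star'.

In [ʃipas] and [ʃipazi] the final segment of 'star' alternates: [s] ~ [z].
Compare 'eye', with invariant [s] in [reʃas] and [reʃasi]: an analysis with underlying /s/ and a rule producing [z] before the NMLZ suffix would wrongly predict alternation here too.
The alternation reflects word-final obstruent devoicing: voiced obstruents become voiceless word-finally. /z/ is underlying.

/ʃipaz/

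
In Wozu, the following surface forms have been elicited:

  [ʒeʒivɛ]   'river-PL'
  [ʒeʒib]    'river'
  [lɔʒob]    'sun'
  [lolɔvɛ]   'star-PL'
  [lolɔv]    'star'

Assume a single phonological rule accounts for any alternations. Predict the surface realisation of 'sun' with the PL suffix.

The stem for 'river' ends in [v] in [ʒeʒivɛ] but [b] in [ʒeʒib].
But 'star' keeps [v] in both environments ([lolɔvɛ], [lolɔv]), so there is no rule changing /v/ to [b] in isolation.
So /b/ is underlying, and a rule of intervocalic spirantization — voiced stops become fricatives between vowels — gives [v].
The one attested form of 'sun', [lɔʒob], shows underlying /lɔʒob/. Applying the same rule between vowels gives [lɔʒovɛ].

[lɔʒovɛ]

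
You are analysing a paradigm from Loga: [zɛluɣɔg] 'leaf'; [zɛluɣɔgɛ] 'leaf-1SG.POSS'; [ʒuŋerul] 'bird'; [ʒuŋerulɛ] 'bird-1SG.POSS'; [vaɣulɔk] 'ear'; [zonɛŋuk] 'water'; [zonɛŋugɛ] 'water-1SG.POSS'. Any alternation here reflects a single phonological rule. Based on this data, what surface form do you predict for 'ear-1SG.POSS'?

[vaɣulɔgɛ]

'water' shows [k] ~ [g] at the end of the stem ([zonɛŋuk] vs [zonɛŋugɛ]).
Compare 'leaf', with invariant [g] in [zɛluɣɔg] and [zɛluɣɔgɛ]: an analysis with underlying /g/ and a rule producing [k] in isolation would wrongly predict alternation here too.
The underlying segment must be /k/; voiceless stops become voiced between vowels, yielding [g] there.
The one attested form of 'ear', [vaɣulɔk], shows underlying /vaɣulɔk/. Applying the same rule between vowels gives [vaɣulɔgɛ].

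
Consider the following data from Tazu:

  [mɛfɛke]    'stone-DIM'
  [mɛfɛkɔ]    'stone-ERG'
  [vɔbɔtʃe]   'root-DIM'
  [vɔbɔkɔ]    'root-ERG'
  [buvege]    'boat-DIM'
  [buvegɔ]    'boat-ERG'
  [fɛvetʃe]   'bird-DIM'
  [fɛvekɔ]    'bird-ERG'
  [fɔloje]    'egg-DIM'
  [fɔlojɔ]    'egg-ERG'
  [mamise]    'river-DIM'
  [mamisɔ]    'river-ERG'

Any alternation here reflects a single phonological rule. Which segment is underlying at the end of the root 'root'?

/tʃ/

The root 'root' surfaces as [vɔbɔtʃe] and [vɔbɔkɔ], with a stem-final [tʃ] ~ [k] alternation.
Compare 'stone', with invariant [k] in [mɛfɛke] and [mɛfɛkɔ]: an analysis with underlying /k/ and a rule producing [tʃ] before the DIM suffix would wrongly predict alternation here too.
Therefore /tʃ/ is basic and [k] is derived by depalatalization (palato-alveolar /tʃ/ becomes [k] when no front vowel follows).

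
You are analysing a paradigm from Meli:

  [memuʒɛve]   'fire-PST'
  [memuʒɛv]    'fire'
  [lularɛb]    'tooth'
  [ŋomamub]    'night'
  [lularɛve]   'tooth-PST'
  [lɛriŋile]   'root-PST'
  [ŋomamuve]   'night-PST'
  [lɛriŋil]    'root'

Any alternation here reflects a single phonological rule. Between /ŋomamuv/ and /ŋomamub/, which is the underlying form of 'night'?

/ŋomamub/

The stem for 'night' ends in [b] in [ŋomamub] but [v] in [ŋomamuve].
Compare 'fire', with invariant [v] in [memuʒɛv] and [memuʒɛve]: an analysis with underlying /v/ and a rule producing [b] in isolation would wrongly predict alternation here too.
So /b/ is underlying, and a rule of intervocalic spirantization — voiced stops become fricatives between vowels — gives [v].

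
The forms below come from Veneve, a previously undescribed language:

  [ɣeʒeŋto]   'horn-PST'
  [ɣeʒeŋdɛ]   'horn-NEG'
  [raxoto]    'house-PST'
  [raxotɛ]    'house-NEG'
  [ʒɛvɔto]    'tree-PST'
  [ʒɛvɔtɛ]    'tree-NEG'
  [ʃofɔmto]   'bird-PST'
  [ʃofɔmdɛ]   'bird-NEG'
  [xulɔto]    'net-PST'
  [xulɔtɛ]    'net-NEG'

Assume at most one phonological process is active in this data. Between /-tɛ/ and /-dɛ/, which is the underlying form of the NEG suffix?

The NEG morpheme has two allomorphs, [-dɛ] and [-tɛ].
The PST suffix, which begins with [t], is invariant after every stem; so [t] is not altered by any rule here.
The NEG suffix is therefore /-dɛ/ underlyingly, with post-vocalic devoicing: voiced stops become voiceless after a vowel.

/-dɛ/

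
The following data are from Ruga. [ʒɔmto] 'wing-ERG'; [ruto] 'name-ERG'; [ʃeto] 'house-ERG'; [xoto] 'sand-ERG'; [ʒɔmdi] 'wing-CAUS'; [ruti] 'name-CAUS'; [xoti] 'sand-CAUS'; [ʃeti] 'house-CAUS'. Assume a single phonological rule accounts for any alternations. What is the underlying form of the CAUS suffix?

The CAUS suffix surfaces as [-di] and [-ti], depending on the final segment of the stem.
The ERG suffix, which begins with [t], is invariant after every stem; so [t] is not altered by any rule here.
So the underlying form is /-di/, and voiced stops become voiceless after a vowel.

/-di/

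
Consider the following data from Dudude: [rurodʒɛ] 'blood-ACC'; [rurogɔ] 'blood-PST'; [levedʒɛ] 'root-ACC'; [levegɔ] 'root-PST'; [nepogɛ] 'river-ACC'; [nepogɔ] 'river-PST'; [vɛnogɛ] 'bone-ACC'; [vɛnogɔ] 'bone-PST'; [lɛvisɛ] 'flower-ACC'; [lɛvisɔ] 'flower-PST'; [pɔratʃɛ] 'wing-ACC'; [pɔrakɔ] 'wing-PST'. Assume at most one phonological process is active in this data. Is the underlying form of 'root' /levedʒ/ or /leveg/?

'root' shows [dʒ] ~ [g] at the end of the stem ([levedʒɛ] vs [levegɔ]).
But 'river' keeps [g] in both environments ([nepogɛ], [nepogɔ]), so there is no rule changing /g/ to [dʒ] before the ACC suffix.
So /dʒ/ is underlying, and a rule of depalatalization — palato-alveolar /tʃ/ and /dʒ/ become [k] and [g] when no front vowel follows — gives [g].

/levedʒ/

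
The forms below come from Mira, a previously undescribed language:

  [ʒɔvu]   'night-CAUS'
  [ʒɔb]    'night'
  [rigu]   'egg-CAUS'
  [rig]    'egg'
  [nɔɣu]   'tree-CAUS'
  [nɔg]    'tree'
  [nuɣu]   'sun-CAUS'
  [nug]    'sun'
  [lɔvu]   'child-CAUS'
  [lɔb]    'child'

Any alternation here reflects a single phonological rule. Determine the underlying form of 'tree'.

The stem for 'tree' ends in [ɣ] in [nɔɣu] but [g] in [nɔg].
The stem 'egg' ([rigu], [rig]) shows [g] unchanged in both environments, so [g] cannot be basic with [ɣ] derived before the CAUS suffix.
The underlying segment must be /ɣ/; voiced fricatives become stops word-finally, yielding [g] there.

/nɔɣ/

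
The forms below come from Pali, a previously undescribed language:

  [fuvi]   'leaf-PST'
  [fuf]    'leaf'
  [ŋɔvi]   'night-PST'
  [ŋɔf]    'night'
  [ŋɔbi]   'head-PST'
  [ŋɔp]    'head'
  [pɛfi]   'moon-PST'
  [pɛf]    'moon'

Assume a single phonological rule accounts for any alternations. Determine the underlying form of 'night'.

/ŋɔv/

The root 'night' surfaces as [ŋɔvi] and [ŋɔf], with a stem-final [v] ~ [f] alternation.
But 'moon' keeps [f] in both environments ([pɛfi], [pɛf]), so there is no rule changing /f/ to [v] before the PST suffix.
So /v/ is underlying, and a rule of word-final obstruent devoicing — voiced obstruents become voiceless word-finally — gives [f].
So 'night' = /ŋɔv/.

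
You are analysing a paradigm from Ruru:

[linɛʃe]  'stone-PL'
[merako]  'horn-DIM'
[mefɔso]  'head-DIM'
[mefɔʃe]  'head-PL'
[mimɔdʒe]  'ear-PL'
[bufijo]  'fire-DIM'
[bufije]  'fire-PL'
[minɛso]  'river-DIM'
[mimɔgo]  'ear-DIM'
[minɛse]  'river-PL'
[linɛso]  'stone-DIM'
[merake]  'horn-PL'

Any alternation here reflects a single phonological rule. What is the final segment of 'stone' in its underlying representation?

/ʃ/

In [linɛʃe] and [linɛso] the final segment of 'stone' alternates: [ʃ] ~ [s].
But 'river' keeps [s] in both environments ([minɛse], [minɛso]), so there is no rule changing /s/ to [ʃ] before the PL suffix.
The alternation reflects depalatalization: palato-alveolar /dʒ/ and /ʃ/ become [g] and [s] when no front vowel follows. /ʃ/ is underlying.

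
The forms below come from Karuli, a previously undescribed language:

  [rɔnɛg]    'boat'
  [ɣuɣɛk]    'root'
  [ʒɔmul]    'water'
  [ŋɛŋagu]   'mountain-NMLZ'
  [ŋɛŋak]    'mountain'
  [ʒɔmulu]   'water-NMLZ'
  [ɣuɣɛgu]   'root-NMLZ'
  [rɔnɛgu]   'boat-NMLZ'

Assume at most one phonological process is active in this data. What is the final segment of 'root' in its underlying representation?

'root' shows [g] ~ [k] at the end of the stem ([ɣuɣɛgu] vs [ɣuɣɛk]).
Compare 'boat', with invariant [g] in [rɔnɛgu] and [rɔnɛg]: an analysis with underlying /g/ and a rule producing [k] in isolation would wrongly predict alternation here too.
The alternation reflects intervocalic voicing: voiceless stops become voiced between vowels. /k/ is underlying.

/k/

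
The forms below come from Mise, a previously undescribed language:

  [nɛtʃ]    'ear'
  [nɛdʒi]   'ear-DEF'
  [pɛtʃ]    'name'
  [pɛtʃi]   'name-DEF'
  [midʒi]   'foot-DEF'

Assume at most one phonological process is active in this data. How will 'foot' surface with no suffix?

[mitʃ]

'ear' shows [tʃ] ~ [dʒ] at the end of the stem ([nɛtʃ] vs [nɛdʒi]).
Compare 'name', with invariant [tʃ] in [pɛtʃ] and [pɛtʃi]: an analysis with underlying /tʃ/ and a rule producing [dʒ] before the DEF suffix would wrongly predict alternation here too.
The underlying segment must be /dʒ/; voiced obstruents become voiceless word-finally, yielding [tʃ] there.
The one attested form of 'foot', [midʒi], shows underlying /midʒ/. Applying the same rule word-finally gives [mitʃ].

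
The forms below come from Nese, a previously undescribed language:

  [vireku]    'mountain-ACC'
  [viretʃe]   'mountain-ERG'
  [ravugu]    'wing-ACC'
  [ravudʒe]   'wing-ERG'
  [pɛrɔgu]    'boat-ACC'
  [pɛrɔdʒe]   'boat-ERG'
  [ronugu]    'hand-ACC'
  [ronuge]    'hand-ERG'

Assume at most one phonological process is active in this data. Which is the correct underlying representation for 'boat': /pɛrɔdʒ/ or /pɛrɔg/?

/pɛrɔdʒ/

The stem for 'boat' ends in [g] in [pɛrɔgu] but [dʒ] in [pɛrɔdʒe].
If /g/ were underlying and a rule turned it into [dʒ] before the ERG suffix, 'hand' would also alternate; but it has [g] in both [ronugu] and [ronuge].
So /dʒ/ is underlying, and a rule of depalatalization — palato-alveolar /tʃ/ and /dʒ/ become [k] and [g] when no front vowel follows — gives [g].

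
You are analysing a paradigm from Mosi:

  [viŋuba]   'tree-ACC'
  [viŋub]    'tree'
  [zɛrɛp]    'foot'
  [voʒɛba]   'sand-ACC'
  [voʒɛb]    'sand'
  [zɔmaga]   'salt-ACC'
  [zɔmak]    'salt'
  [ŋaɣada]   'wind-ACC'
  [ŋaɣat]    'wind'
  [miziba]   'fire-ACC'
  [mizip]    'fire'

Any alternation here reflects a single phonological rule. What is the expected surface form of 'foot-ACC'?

[zɛrɛba]

In [miziba] and [mizip] the final segment of 'fire' alternates: [b] ~ [p].
If /b/ were underlying and a rule turned it into [p] in isolation, 'sand' would also alternate; but it has [b] in both [voʒɛba] and [voʒɛb].
The underlying segment must be /p/; voiceless stops become voiced between vowels, yielding [b] there.
From [zɛrɛp] the stem 'foot' is /zɛrɛp/; between vowels this yields [zɛrɛba].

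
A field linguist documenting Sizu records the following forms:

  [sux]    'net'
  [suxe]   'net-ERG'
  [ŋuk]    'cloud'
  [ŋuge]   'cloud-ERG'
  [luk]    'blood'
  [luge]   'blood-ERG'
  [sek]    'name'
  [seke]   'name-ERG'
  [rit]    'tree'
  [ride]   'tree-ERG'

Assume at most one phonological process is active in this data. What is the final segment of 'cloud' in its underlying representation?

The stem for 'cloud' ends in [k] in [ŋuk] but [g] in [ŋuge].
Compare 'name', with invariant [k] in [sek] and [seke]: an analysis with underlying /k/ and a rule producing [g] before the ERG suffix would wrongly predict alternation here too.
The alternation reflects word-final obstruent devoicing: voiced obstruents become voiceless word-finally. /g/ is underlying.

/g/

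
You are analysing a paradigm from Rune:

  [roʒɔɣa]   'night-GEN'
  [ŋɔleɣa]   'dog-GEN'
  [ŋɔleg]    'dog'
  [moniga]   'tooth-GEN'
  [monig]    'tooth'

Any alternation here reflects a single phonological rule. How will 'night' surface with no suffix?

In [ŋɔleɣa] and [ŋɔleg] the final segment of 'dog' alternates: [ɣ] ~ [g].
If /g/ were underlying and a rule turned it into [ɣ] before the GEN suffix, 'tooth' would also alternate; but it has [g] in both [moniga] and [monig].
So /ɣ/ is underlying, and a rule of word-final hardening — voiced fricatives become stops word-finally — gives [g].
The one attested form of 'night', [roʒɔɣa], shows underlying /roʒɔɣ/. Applying the same rule word-finally gives [roʒɔg].

[roʒɔg]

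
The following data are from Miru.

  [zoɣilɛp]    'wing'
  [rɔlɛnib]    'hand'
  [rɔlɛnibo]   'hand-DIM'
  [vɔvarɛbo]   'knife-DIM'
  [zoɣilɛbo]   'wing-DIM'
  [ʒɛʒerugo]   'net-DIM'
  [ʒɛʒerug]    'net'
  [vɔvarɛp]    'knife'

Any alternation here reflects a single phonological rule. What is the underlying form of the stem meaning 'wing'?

/zoɣilɛp/

In [zoɣilɛp] and [zoɣilɛbo] the final segment of 'wing' alternates: [p] ~ [b].
Compare 'hand', with invariant [b] in [rɔlɛnib] and [rɔlɛnibo]: an analysis with underlying /b/ and a rule producing [p] in isolation would wrongly predict alternation here too.
The underlying segment must be /p/; voiceless stops become voiced between vowels, yielding [b] there.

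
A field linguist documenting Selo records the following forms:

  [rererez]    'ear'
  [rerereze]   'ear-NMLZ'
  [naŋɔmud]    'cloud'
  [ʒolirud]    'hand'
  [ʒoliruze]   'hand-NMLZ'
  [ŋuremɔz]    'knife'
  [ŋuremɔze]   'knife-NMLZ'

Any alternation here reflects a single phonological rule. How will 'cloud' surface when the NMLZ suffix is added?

'hand' shows [d] ~ [z] at the end of the stem ([ʒolirud] vs [ʒoliruze]).
If /z/ were underlying and a rule turned it into [d] in isolation, 'ear' would also alternate; but it has [z] in both [rererez] and [rerereze].
Therefore /d/ is basic and [z] is derived by intervocalic spirantization (voiced stops become fricatives between vowels).
The one attested form of 'cloud', [naŋɔmud], shows underlying /naŋɔmud/. Applying the same rule between vowels gives [naŋɔmuze].

[naŋɔmuze]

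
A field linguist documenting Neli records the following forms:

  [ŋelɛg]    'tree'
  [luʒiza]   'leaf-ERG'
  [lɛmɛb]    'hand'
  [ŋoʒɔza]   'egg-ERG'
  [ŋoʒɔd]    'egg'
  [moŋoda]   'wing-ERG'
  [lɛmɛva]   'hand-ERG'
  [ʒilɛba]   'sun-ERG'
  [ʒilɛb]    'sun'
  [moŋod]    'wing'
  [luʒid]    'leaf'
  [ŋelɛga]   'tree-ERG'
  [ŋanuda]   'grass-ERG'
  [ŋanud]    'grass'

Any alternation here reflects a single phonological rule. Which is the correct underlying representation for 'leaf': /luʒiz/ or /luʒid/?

The stem for 'leaf' ends in [z] in [luʒiza] but [d] in [luʒid].
If /d/ were underlying and a rule turned it into [z] before the ERG suffix, 'wing' would also alternate; but it has [d] in both [moŋoda] and [moŋod].
The alternation reflects word-final hardening: voiced fricatives become stops word-finally. /z/ is underlying.

/luʒiz/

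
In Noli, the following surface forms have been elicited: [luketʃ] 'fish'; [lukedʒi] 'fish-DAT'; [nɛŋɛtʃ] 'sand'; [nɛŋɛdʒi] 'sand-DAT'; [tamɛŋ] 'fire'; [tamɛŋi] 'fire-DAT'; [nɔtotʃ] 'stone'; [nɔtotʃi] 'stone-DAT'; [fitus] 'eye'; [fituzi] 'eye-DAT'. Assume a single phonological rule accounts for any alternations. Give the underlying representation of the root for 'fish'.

/lukedʒ/

The root 'fish' surfaces as [luketʃ] and [lukedʒi], with a stem-final [tʃ] ~ [dʒ] alternation.
But 'stone' keeps [tʃ] in both environments ([nɔtotʃ], [nɔtotʃi]), so there is no rule changing /tʃ/ to [dʒ] before the DAT suffix.
So /dʒ/ is underlying, and a rule of word-final obstruent devoicing — voiced obstruents become voiceless word-finally — gives [tʃ].
So 'fish' = /lukedʒ/.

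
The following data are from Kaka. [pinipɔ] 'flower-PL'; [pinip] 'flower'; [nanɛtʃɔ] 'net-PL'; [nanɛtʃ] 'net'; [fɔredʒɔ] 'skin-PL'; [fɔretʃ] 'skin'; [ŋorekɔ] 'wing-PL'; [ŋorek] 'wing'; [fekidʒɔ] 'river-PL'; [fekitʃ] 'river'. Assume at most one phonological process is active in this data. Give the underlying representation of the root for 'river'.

'river' shows [dʒ] ~ [tʃ] at the end of the stem ([fekidʒɔ] vs [fekitʃ]).
Compare 'net', with invariant [tʃ] in [nanɛtʃɔ] and [nanɛtʃ]: an analysis with underlying /tʃ/ and a rule producing [dʒ] before the PL suffix would wrongly predict alternation here too.
Therefore /dʒ/ is basic and [tʃ] is derived by word-final obstruent devoicing (voiced obstruents become voiceless word-finally).
The underlying form of 'river' is therefore /fekidʒ/.

/fekidʒ/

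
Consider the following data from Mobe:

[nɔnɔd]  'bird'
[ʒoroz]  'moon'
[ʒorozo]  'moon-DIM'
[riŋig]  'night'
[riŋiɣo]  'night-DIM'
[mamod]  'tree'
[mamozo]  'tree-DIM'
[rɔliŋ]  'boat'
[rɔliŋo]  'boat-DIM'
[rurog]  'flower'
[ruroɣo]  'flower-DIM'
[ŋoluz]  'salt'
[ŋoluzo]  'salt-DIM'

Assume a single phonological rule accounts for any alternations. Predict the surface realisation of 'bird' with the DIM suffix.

'tree' shows [d] ~ [z] at the end of the stem ([mamod] vs [mamozo]).
The stem 'salt' ([ŋoluz], [ŋoluzo]) shows [z] unchanged in both environments, so [z] cannot be basic with [d] derived in isolation.
The underlying segment must be /d/; voiced stops become fricatives between vowels, yielding [z] there.
From [nɔnɔd] the stem 'bird' is /nɔnɔd/; between vowels this yields [nɔnɔzo].

[nɔnɔzo]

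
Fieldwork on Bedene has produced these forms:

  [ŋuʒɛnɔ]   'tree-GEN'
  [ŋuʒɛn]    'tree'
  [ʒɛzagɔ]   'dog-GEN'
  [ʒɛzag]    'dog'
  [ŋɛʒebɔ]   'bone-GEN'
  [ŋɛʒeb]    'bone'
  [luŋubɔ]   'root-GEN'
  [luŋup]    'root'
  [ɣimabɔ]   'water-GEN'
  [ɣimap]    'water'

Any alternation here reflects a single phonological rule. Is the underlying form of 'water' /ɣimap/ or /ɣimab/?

In [ɣimabɔ] and [ɣimap] the final segment of 'water' alternates: [b] ~ [p].
The stem 'bone' ([ŋɛʒebɔ], [ŋɛʒeb]) shows [b] unchanged in both environments, so [b] cannot be basic with [p] derived in isolation.
The underlying segment must be /p/; voiceless stops become voiced between vowels, yielding [b] there.

/ɣimap/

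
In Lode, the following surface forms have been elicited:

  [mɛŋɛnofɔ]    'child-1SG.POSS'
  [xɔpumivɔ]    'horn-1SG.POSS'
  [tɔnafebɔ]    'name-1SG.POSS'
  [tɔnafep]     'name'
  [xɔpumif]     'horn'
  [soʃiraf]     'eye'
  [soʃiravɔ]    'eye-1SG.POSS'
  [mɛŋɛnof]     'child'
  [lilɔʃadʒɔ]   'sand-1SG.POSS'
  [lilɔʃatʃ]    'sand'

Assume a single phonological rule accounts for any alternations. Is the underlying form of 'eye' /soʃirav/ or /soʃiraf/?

'eye' shows [v] ~ [f] at the end of the stem ([soʃiravɔ] vs [soʃiraf]).
If /f/ were underlying and a rule turned it into [v] before the 1SG.POSS suffix, 'child' would also alternate; but it has [f] in both [mɛŋɛnofɔ] and [mɛŋɛnof].
So /v/ is underlying, and a rule of word-final obstruent devoicing — voiced obstruents become voiceless word-finally — gives [f].

/soʃirav/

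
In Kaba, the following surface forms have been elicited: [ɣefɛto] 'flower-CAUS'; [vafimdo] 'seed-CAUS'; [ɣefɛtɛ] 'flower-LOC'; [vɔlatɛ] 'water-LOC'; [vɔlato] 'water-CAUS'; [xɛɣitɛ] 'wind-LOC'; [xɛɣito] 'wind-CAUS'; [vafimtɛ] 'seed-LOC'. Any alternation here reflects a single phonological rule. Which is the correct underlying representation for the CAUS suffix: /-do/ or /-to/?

The CAUS morpheme has two allomorphs, [-do] and [-to].
By contrast the LOC suffix keeps its initial [t] throughout — that segment must be underlying.
So the underlying form is /-do/, and voiced stops become voiceless after a vowel.

/-do/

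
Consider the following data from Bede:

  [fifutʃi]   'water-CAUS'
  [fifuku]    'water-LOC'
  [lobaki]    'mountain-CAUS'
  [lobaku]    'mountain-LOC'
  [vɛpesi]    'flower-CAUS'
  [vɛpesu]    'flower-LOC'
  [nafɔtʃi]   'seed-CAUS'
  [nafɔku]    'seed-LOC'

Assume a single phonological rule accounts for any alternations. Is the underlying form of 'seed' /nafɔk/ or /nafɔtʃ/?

/nafɔtʃ/

'seed' shows [tʃ] ~ [k] at the end of the stem ([nafɔtʃi] vs [nafɔku]).
If /k/ were underlying and a rule turned it into [tʃ] before the CAUS suffix, 'mountain' would also alternate; but it has [k] in both [lobaki] and [lobaku].
Therefore /tʃ/ is basic and [k] is derived by depalatalization (palato-alveolar /tʃ/ becomes [k] when no front vowel follows).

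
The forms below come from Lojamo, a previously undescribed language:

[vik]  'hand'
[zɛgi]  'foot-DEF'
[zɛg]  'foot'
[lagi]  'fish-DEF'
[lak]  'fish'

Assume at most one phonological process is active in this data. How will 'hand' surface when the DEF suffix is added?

In [lagi] and [lak] the final segment of 'fish' alternates: [g] ~ [k].
But 'foot' keeps [g] in both environments ([zɛgi], [zɛg]), so there is no rule changing /g/ to [k] in isolation.
The underlying segment must be /k/; voiceless stops become voiced between vowels, yielding [g] there.
The one attested form of 'hand', [vik], shows underlying /vik/. Applying the same rule between vowels gives [vigi].

[vigi]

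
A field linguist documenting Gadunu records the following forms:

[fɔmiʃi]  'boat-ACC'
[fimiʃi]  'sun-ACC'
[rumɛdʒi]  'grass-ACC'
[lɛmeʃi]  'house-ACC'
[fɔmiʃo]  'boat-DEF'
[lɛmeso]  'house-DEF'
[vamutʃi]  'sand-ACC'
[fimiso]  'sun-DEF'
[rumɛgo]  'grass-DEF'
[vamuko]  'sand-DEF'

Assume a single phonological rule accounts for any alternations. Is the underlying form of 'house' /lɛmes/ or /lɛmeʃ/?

The root 'house' surfaces as [lɛmeʃi] and [lɛmeso], with a stem-final [ʃ] ~ [s] alternation.
The stem 'boat' ([fɔmiʃi], [fɔmiʃo]) shows [ʃ] unchanged in both environments, so [ʃ] cannot be basic with [s] derived before the DEF suffix.
The underlying segment must be /s/; /k/, /g/ and /s/ become palato-alveolar [tʃ], [dʒ] and [ʃ] before a front vowel, yielding [ʃ] there.

/lɛmes/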